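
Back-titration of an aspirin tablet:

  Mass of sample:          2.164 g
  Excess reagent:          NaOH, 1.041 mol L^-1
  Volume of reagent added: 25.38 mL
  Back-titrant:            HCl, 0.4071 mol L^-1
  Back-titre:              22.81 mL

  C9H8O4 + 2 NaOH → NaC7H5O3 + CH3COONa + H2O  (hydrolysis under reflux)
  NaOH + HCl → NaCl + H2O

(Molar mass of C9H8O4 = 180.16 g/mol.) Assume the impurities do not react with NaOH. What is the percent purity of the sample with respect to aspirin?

n(NaOH) added = 0.02538 × 1.041 = 0.02642 mol
n(HCl) used in back-titration = 0.02281 × 0.4071 = 9.286 × 10^-3 mol
n(NaOH) left over = 9.286 × 10^-3 mol (1:1 ratio)
n(NaOH) consumed by analyte = 0.02642 − 9.286 × 10^-3 = 0.01713 mol
From the 1:2 ratio, n(C9H8O4) = 1/2 × 0.01713 = 8.567 × 10^-3 mol
mass of C9H8O4 = 8.567 × 10^-3 × 180.16 = 1.543 g
% C9H8O4 = 1.543 / 2.164 × 100 = 71.33 %

71.33 %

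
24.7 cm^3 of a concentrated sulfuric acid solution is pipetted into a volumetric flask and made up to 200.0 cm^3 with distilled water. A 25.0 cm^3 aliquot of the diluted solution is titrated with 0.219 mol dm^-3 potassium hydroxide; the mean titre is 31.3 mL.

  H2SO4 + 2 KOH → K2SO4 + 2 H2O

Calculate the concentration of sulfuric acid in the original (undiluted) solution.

n(KOH) = 0.0313 × 0.219 = 6.85 × 10^-3 mol
From the 1:2 ratio, n(H2SO4) in the aliquot = 1/2 × 6.85 × 10^-3 = 3.43 × 10^-3 mol
[H2SO4]_dilute = 3.43 × 10^-3 / 0.0250 = 0.137 mol/L
Dilution factor = 200.0 / 24.7 = 8.097
[H2SO4]_stock = 0.137 × 8.097 = 1.11 mol/L

1.11 mol/L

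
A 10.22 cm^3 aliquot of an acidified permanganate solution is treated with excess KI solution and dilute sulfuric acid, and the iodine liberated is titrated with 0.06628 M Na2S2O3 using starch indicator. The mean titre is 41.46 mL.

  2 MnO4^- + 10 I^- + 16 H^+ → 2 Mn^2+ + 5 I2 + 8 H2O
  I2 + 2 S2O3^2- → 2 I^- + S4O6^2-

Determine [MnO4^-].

0.05378 M

n(S2O3^2-) = 0.04146 × 0.06628 = 2.748 × 10^-3 mol
n(I2) = n(S2O3^2-)/2 = 1.374 × 10^-3 mol
From the 2:5 ratio, n(MnO4^-) in the aliquot = 2/5 × 1.374 × 10^-3 = 5.496 × 10^-4 mol
[MnO4^-] = 5.496 × 10^-4 / 0.01022 = 0.05378 mol/L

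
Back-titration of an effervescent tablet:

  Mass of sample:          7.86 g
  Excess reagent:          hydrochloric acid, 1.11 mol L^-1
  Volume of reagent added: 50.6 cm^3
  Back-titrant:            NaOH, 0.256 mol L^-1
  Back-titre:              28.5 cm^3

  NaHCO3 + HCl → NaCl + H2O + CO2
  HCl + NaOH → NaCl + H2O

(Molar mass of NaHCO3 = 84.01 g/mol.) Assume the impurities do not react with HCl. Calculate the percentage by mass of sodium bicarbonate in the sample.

52.2 %

n(HCl) added = 0.0506 × 1.11 = 0.0562 mol
n(NaOH) used in back-titration = 0.0285 × 0.256 = 7.30 × 10^-3 mol
n(HCl) left over = 7.30 × 10^-3 mol (1:1 ratio)
n(HCl) consumed by analyte = 0.0562 − 7.30 × 10^-3 = 0.0489 mol
n(NaHCO3) = 0.0489 mol (1:1 ratio)
mass of NaHCO3 = 0.0489 × 84.01 = 4.11 g
% NaHCO3 = 4.11 / 7.86 × 100 = 52.2 %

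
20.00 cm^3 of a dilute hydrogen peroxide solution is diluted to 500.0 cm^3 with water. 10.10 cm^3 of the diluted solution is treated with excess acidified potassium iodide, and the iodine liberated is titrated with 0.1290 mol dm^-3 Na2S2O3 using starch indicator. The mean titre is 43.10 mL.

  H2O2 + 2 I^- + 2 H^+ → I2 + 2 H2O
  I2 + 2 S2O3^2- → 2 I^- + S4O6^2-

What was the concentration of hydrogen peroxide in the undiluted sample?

n(S2O3^2-) = 0.04310 × 0.1290 = 5.560 × 10^-3 mol
n(I2) = n(S2O3^2-)/2 = 2.780 × 10^-3 mol
n(H2O2) in the aliquot = 2.780 × 10^-3 mol (1:1 ratio)
[H2O2]_dilute = 2.780 × 10^-3 / 0.01010 = 0.2752 mol/L
[H2O2]_original = 0.2752 × 500.0/20.00 = 6.881 mol/L

6.881 mol/L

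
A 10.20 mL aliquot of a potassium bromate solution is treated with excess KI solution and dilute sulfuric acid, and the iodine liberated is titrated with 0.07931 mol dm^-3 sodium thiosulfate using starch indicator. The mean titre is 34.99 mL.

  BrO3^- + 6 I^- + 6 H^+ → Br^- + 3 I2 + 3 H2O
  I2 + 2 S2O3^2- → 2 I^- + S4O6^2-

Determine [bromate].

n(S2O3^2-) = 0.03499 × 0.07931 = 2.775 × 10^-3 mol
n(I2) = n(S2O3^2-)/2 = 1.388 × 10^-3 mol
From the 1:3 ratio, n(BrO3^-) in the aliquot = 1/3 × 1.388 × 10^-3 = 4.625 × 10^-4 mol
[BrO3^-] = 4.625 × 10^-4 / 0.01020 = 0.04534 mol/L

0.04534 mol/L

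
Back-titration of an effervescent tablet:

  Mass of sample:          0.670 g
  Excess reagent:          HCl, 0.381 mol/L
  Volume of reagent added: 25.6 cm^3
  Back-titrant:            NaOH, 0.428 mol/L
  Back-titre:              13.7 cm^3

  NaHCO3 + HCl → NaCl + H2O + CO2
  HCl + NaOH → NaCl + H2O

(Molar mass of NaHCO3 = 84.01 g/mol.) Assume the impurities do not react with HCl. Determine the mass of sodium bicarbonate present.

n(HCl) added = 0.0256 × 0.381 = 9.75 × 10^-3 mol
n(NaOH) used in back-titration = 0.0137 × 0.428 = 5.86 × 10^-3 mol
n(HCl) left over = 5.86 × 10^-3 mol (1:1 ratio)
n(HCl) consumed by analyte = 9.75 × 10^-3 − 5.86 × 10^-3 = 3.89 × 10^-3 mol
n(NaHCO3) = 3.89 × 10^-3 mol (1:1 ratio)
mass of NaHCO3 = 3.89 × 10^-3 × 84.01 = 0.327 g

0.327 g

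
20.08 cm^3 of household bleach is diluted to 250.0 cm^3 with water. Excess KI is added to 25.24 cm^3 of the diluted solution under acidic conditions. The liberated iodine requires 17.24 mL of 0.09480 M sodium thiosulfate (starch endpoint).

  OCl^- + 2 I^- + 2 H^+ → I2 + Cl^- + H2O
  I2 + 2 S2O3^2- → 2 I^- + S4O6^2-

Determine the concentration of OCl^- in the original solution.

0.4031 M

n(S2O3^2-) = 0.01724 × 0.09480 = 1.634 × 10^-3 mol
n(I2) = n(S2O3^2-)/2 = 8.172 × 10^-4 mol
n(OCl^-) in the aliquot = 8.172 × 10^-4 mol (1:1 ratio)
[OCl^-]_dilute = 8.172 × 10^-4 / 0.02524 = 0.03238 mol/L
[OCl^-]_original = 0.03238 × 250.0/20.08 = 0.4031 mol/L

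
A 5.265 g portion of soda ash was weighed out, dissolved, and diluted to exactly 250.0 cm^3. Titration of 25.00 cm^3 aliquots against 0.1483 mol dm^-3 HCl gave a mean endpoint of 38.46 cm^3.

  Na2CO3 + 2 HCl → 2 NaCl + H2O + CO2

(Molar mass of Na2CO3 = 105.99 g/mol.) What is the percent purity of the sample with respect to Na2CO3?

57.41 %

n(HCl) per titration = 0.03846 × 0.1483 = 5.704 × 10^-3 mol
From the 1:2 ratio, n(Na2CO3) in each aliquot = 1/2 × 5.704 × 10^-3 = 2.852 × 10^-3 mol
n(Na2CO3) in the whole flask = 2.852 × 10^-3 × 250.0/25.00 = 0.02852 mol
mass of Na2CO3 = 0.02852 × 105.99 = 3.023 g
% Na2CO3 = 3.023 / 5.265 × 100 = 57.41 %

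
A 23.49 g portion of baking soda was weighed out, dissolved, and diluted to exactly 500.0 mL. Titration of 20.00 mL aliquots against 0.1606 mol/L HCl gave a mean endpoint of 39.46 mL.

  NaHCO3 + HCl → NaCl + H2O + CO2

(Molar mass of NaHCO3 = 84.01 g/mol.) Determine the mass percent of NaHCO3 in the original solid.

56.66 %

n(HCl) per titration = 0.03946 × 0.1606 = 6.337 × 10^-3 mol
n(NaHCO3) in each aliquot = 6.337 × 10^-3 mol (1:1 ratio)
n(NaHCO3) in the whole flask = 6.337 × 10^-3 × 500.0/20.00 = 0.1584 mol
mass of NaHCO3 = 0.1584 × 84.01 = 13.31 g
% NaHCO3 = 13.31 / 23.49 × 100 = 56.66 %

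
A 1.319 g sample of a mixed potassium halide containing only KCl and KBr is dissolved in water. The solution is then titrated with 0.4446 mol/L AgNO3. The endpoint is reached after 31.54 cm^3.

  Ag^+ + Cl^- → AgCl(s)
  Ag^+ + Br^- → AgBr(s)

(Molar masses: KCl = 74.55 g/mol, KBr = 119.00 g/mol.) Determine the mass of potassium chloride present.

n(AgNO3) = 0.03154 × 0.4446 = 0.01402 mol
Let x = n(KCl), y = n(KBr).
Titrant: 1x + 1y = 0.01402;  mass: 74.55x + 119.00y = 1.319
Solving, x = 7.867 × 10^-3 mol, y = 6.155 × 10^-3 mol
mass of KCl = 7.867 × 10^-3 × 74.55 = 0.5865 g

0.5865 g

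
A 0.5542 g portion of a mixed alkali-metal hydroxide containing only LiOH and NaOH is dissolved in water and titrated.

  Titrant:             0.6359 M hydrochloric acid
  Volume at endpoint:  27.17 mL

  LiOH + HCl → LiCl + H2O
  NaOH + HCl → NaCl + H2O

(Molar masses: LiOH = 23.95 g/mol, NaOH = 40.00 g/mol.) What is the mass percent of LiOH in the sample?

36.86 %

n(HCl) = 0.02717 × 0.6359 = 0.01728 mol
Let x = n(LiOH), y = n(NaOH).
Titrant: 1x + 1y = 0.01728;  mass: 23.95x + 40.00y = 0.5542
Solving, x = 8.529 × 10^-3 mol, y = 8.748 × 10^-3 mol
mass of LiOH = 8.529 × 10^-3 × 23.95 = 0.2043 g
% LiOH = 0.2043 / 0.5542 × 100 = 36.86 %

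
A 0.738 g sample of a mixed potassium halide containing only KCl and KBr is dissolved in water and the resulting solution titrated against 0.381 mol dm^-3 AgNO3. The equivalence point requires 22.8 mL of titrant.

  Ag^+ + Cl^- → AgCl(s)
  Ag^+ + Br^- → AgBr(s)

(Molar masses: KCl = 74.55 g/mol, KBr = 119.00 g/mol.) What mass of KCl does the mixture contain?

0.496 g

n(AgNO3) = 0.0228 × 0.381 = 8.69 × 10^-3 mol
Let x = n(KCl), y = n(KBr).
Titrant: 1x + 1y = 8.69 × 10^-3;  mass: 74.55x + 119.00y = 0.738
Solving, x = 6.65 × 10^-3 mol, y = 2.03 × 10^-3 mol
mass of KCl = 6.65 × 10^-3 × 74.55 = 0.496 g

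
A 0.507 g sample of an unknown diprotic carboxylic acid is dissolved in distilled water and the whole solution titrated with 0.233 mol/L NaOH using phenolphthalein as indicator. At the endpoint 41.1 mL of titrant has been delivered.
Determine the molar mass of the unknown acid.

106 g/mol

n(NaOH) = 0.0411 L × 0.233 mol/L = 9.58 × 10^-3 mol
From the 1:2 ratio, n(H2A) = 1/2 × 9.58 × 10^-3 = 4.79 × 10^-3 mol
M = m / n = 0.507 g / 4.79 × 10^-3 mol = 106 g/mol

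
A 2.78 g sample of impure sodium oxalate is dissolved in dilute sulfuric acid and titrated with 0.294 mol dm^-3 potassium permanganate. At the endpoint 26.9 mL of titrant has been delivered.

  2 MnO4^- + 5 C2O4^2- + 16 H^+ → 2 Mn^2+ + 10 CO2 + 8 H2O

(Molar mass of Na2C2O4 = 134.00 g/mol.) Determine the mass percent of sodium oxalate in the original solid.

95.3 %

n(KMnO4) = 0.0269 L × 0.294 mol/L = 7.91 × 10^-3 mol
From the 5:2 ratio, n(Na2C2O4) = 5/2 × 7.91 × 10^-3 = 0.0198 mol
mass of Na2C2O4 = 0.0198 × 134.00 g/mol = 2.65 g
% Na2C2O4 = 2.65 / 2.78 × 100 = 95.3 %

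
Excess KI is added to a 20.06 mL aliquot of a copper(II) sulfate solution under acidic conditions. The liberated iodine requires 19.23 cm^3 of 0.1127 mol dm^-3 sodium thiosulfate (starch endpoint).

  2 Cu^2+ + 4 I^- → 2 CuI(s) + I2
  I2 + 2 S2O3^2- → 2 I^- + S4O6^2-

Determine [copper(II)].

n(S2O3^2-) = 0.01923 × 0.1127 = 2.167 × 10^-3 mol
n(I2) = n(S2O3^2-)/2 = 1.084 × 10^-3 mol
From the 2:1 ratio, n(Cu2+) in the aliquot = 2/1 × 1.084 × 10^-3 = 2.167 × 10^-3 mol
[Cu2+] = 2.167 × 10^-3 / 0.02006 = 0.1080 mol/L

0.1080 mol/L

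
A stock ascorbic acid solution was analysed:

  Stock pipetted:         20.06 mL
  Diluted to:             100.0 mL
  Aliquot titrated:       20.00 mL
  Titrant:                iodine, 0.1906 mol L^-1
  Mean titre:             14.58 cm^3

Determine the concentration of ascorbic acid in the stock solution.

C6H8O6 + I2 → C6H6O6 + 2 HI
n(I2) = 0.01458 × 0.1906 = 2.779 × 10^-3 mol
n(C6H8O6) in the aliquot = 2.779 × 10^-3 mol (1:1 ratio)
[C6H8O6]_dilute = 2.779 × 10^-3 / 0.02000 = 0.1389 mol/L
Dilution factor = 100.0 / 20.06 = 4.985
[C6H8O6]_stock = 0.1389 × 4.985 = 0.6927 mol/L

0.6927 mol/L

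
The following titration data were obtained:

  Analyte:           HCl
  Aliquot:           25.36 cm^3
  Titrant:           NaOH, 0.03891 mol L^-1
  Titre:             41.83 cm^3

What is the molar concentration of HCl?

HCl + NaOH → NaCl + H2O
n(NaOH) = 0.04183 L × 0.03891 mol/L = 1.628 × 10^-3 mol
n(HCl) = 1.628 × 10^-3 mol (1:1 mole ratio)
[HCl] = 1.628 × 10^-3 mol / 0.02536 L = 0.06418 mol/L

0.06418 mol/L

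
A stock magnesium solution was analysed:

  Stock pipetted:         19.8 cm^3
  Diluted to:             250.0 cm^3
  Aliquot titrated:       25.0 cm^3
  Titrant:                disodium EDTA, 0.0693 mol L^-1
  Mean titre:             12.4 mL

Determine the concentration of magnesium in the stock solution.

Mg^2+ + EDTA^4- → [Mg(EDTA)]^2-
n(EDTA) = 0.0124 × 0.0693 = 8.59 × 10^-4 mol
n(Mg2+) in the aliquot = 8.59 × 10^-4 mol (1:1 ratio)
[Mg2+]_dilute = 8.59 × 10^-4 / 0.0250 = 0.0344 mol/L
Dilution factor = 250.0 / 19.8 = 12.63
[Mg2+]_stock = 0.0344 × 12.63 = 0.434 mol/L

0.434 mol/L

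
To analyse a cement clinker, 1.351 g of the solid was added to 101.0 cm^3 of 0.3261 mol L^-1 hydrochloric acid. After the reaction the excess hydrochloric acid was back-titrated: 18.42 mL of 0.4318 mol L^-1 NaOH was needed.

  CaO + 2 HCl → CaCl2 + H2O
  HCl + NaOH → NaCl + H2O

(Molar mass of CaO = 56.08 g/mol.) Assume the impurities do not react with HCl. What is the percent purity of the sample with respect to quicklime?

n(HCl) added = 0.1010 × 0.3261 = 0.03294 mol
n(NaOH) used in back-titration = 0.01842 × 0.4318 = 7.954 × 10^-3 mol
n(HCl) left over = 7.954 × 10^-3 mol (1:1 ratio)
n(HCl) consumed by analyte = 0.03294 − 7.954 × 10^-3 = 0.02498 mol
From the 1:2 ratio, n(CaO) = 1/2 × 0.02498 = 0.01249 mol
mass of CaO = 0.01249 × 56.08 = 0.7005 g
% CaO = 0.7005 / 1.351 × 100 = 51.85 %

51.85 %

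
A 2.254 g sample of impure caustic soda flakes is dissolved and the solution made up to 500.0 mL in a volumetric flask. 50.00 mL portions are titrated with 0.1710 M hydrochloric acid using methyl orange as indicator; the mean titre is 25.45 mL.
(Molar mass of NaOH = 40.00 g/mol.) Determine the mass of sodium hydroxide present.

1.741 g

NaOH + HCl → NaCl + H2O
n(HCl) per titration = 0.02545 × 0.1710 = 4.352 × 10^-3 mol
n(NaOH) in each aliquot = 4.352 × 10^-3 mol (1:1 ratio)
n(NaOH) in the whole flask = 4.352 × 10^-3 × 500.0/50.00 = 0.04352 mol
mass of NaOH = 0.04352 × 40.00 = 1.741 g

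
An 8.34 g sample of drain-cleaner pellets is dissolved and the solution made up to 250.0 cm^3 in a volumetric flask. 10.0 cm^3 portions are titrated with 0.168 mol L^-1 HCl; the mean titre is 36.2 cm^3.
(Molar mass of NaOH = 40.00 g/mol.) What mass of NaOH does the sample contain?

NaOH + HCl → NaCl + H2O
n(HCl) per titration = 0.0362 × 0.168 = 6.08 × 10^-3 mol
n(NaOH) in each aliquot = 6.08 × 10^-3 mol (1:1 ratio)
n(NaOH) in the whole flask = 6.08 × 10^-3 × 250.0/10.0 = 0.152 mol
mass of NaOH = 0.152 × 40.00 = 6.08 g

6.08 g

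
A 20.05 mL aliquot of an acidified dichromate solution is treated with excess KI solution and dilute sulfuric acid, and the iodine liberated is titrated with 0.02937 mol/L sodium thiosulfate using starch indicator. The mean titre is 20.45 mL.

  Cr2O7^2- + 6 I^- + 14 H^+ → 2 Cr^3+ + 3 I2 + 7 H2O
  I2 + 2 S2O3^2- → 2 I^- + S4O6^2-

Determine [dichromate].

0.004993 mol/L

n(S2O3^2-) = 0.02045 × 0.02937 = 6.006 × 10^-4 mol
n(I2) = n(S2O3^2-)/2 = 3.003 × 10^-4 mol
From the 1:3 ratio, n(Cr2O7^2-) in the aliquot = 1/3 × 3.003 × 10^-4 = 1.001 × 10^-4 mol
[Cr2O7^2-] = 1.001 × 10^-4 / 0.02005 = 0.004993 mol/L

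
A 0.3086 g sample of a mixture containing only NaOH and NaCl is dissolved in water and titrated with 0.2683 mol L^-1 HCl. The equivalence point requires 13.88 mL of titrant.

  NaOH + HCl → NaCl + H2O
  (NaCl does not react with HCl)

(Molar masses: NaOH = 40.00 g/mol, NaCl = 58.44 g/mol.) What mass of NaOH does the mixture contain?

n(HCl) = 0.01388 × 0.2683 = 3.724 × 10^-3 mol
Let x = n(NaOH), y = n(NaCl).
Titrant: 1x = 3.724 × 10^-3;  mass: 40.00x + 58.44y = 0.3086
Solving, x = 3.724 × 10^-3 mol, y = 2.732 × 10^-3 mol
mass of NaOH = 3.724 × 10^-3 × 40.00 = 0.1490 g

0.1490 g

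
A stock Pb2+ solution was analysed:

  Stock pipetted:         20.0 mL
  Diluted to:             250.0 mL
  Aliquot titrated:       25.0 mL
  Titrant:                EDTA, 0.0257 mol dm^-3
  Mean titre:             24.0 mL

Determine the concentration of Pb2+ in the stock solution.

Pb^2+ + EDTA^4- → [Pb(EDTA)]^2-
n(EDTA) = 0.0240 × 0.0257 = 6.17 × 10^-4 mol
n(Pb2+) in the aliquot = 6.17 × 10^-4 mol (1:1 ratio)
[Pb2+]_dilute = 6.17 × 10^-4 / 0.0250 = 0.0247 mol/L
Dilution factor = 250.0 / 20.0 = 12.50
[Pb2+]_stock = 0.0247 × 12.50 = 0.308 mol/L

0.308 mol/L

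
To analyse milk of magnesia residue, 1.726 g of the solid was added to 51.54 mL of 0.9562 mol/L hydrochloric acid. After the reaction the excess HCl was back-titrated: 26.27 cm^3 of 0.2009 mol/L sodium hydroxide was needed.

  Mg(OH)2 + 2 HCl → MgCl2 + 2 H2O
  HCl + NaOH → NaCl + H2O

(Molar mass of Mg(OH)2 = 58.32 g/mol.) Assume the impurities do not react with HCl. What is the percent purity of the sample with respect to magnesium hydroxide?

74.34 %

n(HCl) added = 0.05154 × 0.9562 = 0.04928 mol
n(NaOH) used in back-titration = 0.02627 × 0.2009 = 5.278 × 10^-3 mol
n(HCl) left over = 5.278 × 10^-3 mol (1:1 ratio)
n(HCl) consumed by analyte = 0.04928 − 5.278 × 10^-3 = 0.04400 mol
From the 1:2 ratio, n(Mg(OH)2) = 1/2 × 0.04400 = 0.02200 mol
mass of Mg(OH)2 = 0.02200 × 58.32 = 1.283 g
% Mg(OH)2 = 1.283 / 1.726 × 100 = 74.34 %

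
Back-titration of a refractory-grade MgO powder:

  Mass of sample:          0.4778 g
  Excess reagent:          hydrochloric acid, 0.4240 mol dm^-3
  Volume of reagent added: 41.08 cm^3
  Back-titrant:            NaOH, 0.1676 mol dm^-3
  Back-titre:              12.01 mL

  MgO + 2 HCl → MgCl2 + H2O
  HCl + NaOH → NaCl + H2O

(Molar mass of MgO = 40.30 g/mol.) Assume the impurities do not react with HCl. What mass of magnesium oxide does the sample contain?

n(HCl) added = 0.04108 × 0.4240 = 0.01742 mol
n(NaOH) used in back-titration = 0.01201 × 0.1676 = 2.013 × 10^-3 mol
n(HCl) left over = 2.013 × 10^-3 mol (1:1 ratio)
n(HCl) consumed by analyte = 0.01742 − 2.013 × 10^-3 = 0.01541 mol
From the 1:2 ratio, n(MgO) = 1/2 × 0.01541 = 7.703 × 10^-3 mol
mass of MgO = 7.703 × 10^-3 × 40.30 = 0.3104 g

0.3104 g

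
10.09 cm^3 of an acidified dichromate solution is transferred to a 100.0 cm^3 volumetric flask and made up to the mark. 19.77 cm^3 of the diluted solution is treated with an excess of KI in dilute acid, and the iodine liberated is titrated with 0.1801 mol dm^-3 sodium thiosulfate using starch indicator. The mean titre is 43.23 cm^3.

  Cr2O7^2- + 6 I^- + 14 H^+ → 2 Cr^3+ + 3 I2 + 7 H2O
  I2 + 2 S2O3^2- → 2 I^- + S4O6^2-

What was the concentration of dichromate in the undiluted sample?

0.6505 mol/L

n(S2O3^2-) = 0.04323 × 0.1801 = 7.786 × 10^-3 mol
n(I2) = n(S2O3^2-)/2 = 3.893 × 10^-3 mol
From the 1:3 ratio, n(Cr2O7^2-) in the aliquot = 1/3 × 3.893 × 10^-3 = 1.298 × 10^-3 mol
[Cr2O7^2-]_dilute = 1.298 × 10^-3 / 0.01977 = 0.06564 mol/L
[Cr2O7^2-]_original = 0.06564 × 100.0/10.09 = 0.6505 mol/L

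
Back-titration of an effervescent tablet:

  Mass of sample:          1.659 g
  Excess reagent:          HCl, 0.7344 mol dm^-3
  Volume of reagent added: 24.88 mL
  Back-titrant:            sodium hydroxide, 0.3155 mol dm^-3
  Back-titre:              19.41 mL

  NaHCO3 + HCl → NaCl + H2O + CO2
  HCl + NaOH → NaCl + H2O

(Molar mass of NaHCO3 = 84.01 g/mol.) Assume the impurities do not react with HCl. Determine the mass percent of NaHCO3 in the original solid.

61.52 %

n(HCl) added = 0.02488 × 0.7344 = 0.01827 mol
n(NaOH) used in back-titration = 0.01941 × 0.3155 = 6.124 × 10^-3 mol
n(HCl) left over = 6.124 × 10^-3 mol (1:1 ratio)
n(HCl) consumed by analyte = 0.01827 − 6.124 × 10^-3 = 0.01215 mol
n(NaHCO3) = 0.01215 mol (1:1 ratio)
mass of NaHCO3 = 0.01215 × 84.01 = 1.021 g
% NaHCO3 = 1.021 / 1.659 × 100 = 61.52 %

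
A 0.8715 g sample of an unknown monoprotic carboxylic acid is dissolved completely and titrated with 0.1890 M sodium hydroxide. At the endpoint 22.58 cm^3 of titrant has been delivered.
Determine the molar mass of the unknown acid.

n(NaOH) = 0.02258 L × 0.1890 mol/L = 4.268 × 10^-3 mol
n(HA) = 4.268 × 10^-3 mol (1:1 ratio)
M = m / n = 0.8715 g / 4.268 × 10^-3 mol = 204.2 g/mol

204.2 g/mol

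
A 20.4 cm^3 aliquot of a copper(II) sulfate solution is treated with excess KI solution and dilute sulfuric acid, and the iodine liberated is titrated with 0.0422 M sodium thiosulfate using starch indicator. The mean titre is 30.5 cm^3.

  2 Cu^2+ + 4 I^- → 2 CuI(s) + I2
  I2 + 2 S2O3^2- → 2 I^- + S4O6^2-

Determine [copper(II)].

n(S2O3^2-) = 0.0305 × 0.0422 = 1.29 × 10^-3 mol
n(I2) = n(S2O3^2-)/2 = 6.44 × 10^-4 mol
From the 2:1 ratio, n(Cu2+) in the aliquot = 2/1 × 6.44 × 10^-4 = 1.29 × 10^-3 mol
[Cu2+] = 1.29 × 10^-3 / 0.0204 = 0.0631 mol/L

0.0631 M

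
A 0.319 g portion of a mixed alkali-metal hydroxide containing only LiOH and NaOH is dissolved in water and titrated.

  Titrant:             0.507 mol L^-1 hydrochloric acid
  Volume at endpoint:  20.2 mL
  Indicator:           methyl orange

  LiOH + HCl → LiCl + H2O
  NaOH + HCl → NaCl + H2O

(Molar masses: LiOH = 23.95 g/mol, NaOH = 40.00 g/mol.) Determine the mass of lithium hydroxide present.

0.135 g

n(HCl) = 0.0202 × 0.507 = 0.0102 mol
Let x = n(LiOH), y = n(NaOH).
Titrant: 1x + 1y = 0.0102;  mass: 23.95x + 40.00y = 0.319
Solving, x = 5.65 × 10^-3 mol, y = 4.59 × 10^-3 mol
mass of LiOH = 5.65 × 10^-3 × 23.95 = 0.135 g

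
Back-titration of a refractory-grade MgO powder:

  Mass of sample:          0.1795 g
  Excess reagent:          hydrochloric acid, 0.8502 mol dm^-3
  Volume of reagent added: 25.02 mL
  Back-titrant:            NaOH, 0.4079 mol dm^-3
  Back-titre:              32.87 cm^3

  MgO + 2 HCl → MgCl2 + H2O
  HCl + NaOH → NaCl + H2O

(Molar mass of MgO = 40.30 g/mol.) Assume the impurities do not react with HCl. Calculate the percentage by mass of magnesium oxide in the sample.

88.28 %

n(HCl) added = 0.02502 × 0.8502 = 0.02127 mol
n(NaOH) used in back-titration = 0.03287 × 0.4079 = 0.01341 mol
n(HCl) left over = 0.01341 mol (1:1 ratio)
n(HCl) consumed by analyte = 0.02127 − 0.01341 = 7.864 × 10^-3 mol
From the 1:2 ratio, n(MgO) = 1/2 × 7.864 × 10^-3 = 3.932 × 10^-3 mol
mass of MgO = 3.932 × 10^-3 × 40.30 = 0.1585 g
% MgO = 0.1585 / 0.1795 × 100 = 88.28 %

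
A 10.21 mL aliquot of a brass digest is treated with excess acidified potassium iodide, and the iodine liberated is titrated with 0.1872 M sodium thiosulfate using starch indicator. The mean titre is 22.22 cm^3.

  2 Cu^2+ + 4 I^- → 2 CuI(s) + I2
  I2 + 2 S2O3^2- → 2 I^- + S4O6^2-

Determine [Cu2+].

n(S2O3^2-) = 0.02222 × 0.1872 = 4.160 × 10^-3 mol
n(I2) = n(S2O3^2-)/2 = 2.080 × 10^-3 mol
From the 2:1 ratio, n(Cu2+) in the aliquot = 2/1 × 2.080 × 10^-3 = 4.160 × 10^-3 mol
[Cu2+] = 4.160 × 10^-3 / 0.01021 = 0.4074 mol/L

0.4074 M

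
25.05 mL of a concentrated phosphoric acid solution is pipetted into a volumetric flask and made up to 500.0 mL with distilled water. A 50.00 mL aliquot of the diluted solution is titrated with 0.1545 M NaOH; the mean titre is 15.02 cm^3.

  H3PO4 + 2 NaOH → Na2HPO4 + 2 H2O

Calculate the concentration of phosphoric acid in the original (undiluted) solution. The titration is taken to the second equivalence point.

n(NaOH) = 0.01502 × 0.1545 = 2.321 × 10^-3 mol
From the 1:2 ratio, n(H3PO4) in the aliquot = 1/2 × 2.321 × 10^-3 = 1.160 × 10^-3 mol
[H3PO4]_dilute = 1.160 × 10^-3 / 0.05000 = 0.02321 mol/L
Dilution factor = 500.0 / 25.05 = 19.96
[H3PO4]_stock = 0.02321 × 19.96 = 0.4632 mol/L

0.4632 M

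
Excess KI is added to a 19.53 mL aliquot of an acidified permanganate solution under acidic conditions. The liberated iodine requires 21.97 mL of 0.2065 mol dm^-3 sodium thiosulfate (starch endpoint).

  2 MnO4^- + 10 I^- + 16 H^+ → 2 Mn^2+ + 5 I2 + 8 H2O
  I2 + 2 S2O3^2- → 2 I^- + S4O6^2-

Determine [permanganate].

n(S2O3^2-) = 0.02197 × 0.2065 = 4.537 × 10^-3 mol
n(I2) = n(S2O3^2-)/2 = 2.268 × 10^-3 mol
From the 2:5 ratio, n(MnO4^-) in the aliquot = 2/5 × 2.268 × 10^-3 = 9.074 × 10^-4 mol
[MnO4^-] = 9.074 × 10^-4 / 0.01953 = 0.04646 mol/L

0.04646 mol/L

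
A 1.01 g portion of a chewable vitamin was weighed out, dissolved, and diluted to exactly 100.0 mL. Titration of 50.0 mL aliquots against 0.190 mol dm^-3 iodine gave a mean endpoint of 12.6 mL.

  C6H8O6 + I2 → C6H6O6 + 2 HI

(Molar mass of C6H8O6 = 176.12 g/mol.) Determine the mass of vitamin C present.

n(I2) per titration = 0.0126 × 0.190 = 2.39 × 10^-3 mol
n(C6H8O6) in each aliquot = 2.39 × 10^-3 mol (1:1 ratio)
n(C6H8O6) in the whole flask = 2.39 × 10^-3 × 100.0/50.0 = 4.79 × 10^-3 mol
mass of C6H8O6 = 4.79 × 10^-3 × 176.12 = 0.843 g

0.843 g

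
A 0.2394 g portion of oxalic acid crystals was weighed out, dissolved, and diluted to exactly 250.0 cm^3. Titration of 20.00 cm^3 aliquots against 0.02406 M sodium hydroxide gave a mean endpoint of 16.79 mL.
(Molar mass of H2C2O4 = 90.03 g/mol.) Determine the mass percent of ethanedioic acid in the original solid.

H2C2O4 + 2 NaOH → Na2C2O4 + 2 H2O
n(NaOH) per titration = 0.01679 × 0.02406 = 4.040 × 10^-4 mol
From the 1:2 ratio, n(H2C2O4) in each aliquot = 1/2 × 4.040 × 10^-4 = 2.020 × 10^-4 mol
n(H2C2O4) in the whole flask = 2.020 × 10^-4 × 250.0/20.00 = 2.525 × 10^-3 mol
mass of H2C2O4 = 2.525 × 10^-3 × 90.03 = 0.2273 g
% H2C2O4 = 0.2273 / 0.2394 × 100 = 94.95 %

94.95 %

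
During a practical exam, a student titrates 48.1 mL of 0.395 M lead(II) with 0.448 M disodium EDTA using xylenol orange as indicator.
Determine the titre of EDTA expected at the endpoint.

Pb^2+ + EDTA^4- → [Pb(EDTA)]^2-
n(Pb2+) = 0.0481 L × 0.395 mol/L = 0.0190 mol
n(EDTA) = 0.0190 mol (1:1 stoichiometry)
V(EDTA) = 0.0190 mol / 0.448 mol/L = 0.0424 L = 42.4 mL

42.4 mL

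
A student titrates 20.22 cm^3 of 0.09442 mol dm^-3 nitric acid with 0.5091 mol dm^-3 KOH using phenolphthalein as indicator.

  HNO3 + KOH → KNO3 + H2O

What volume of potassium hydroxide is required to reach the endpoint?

3.750 mL

n(HNO3) = 0.02022 L × 0.09442 mol/L = 1.909 × 10^-3 mol
n(KOH) = 1.909 × 10^-3 mol (1:1 stoichiometry)
V(KOH) = 1.909 × 10^-3 mol / 0.5091 mol/L = 0.003750 L = 3.750 mL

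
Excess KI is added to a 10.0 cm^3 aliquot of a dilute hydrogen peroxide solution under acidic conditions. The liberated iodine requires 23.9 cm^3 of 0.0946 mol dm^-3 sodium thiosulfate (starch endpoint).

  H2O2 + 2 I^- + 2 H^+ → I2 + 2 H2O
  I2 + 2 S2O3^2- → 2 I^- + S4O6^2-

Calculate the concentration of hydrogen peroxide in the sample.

n(S2O3^2-) = 0.0239 × 0.0946 = 2.26 × 10^-3 mol
n(I2) = n(S2O3^2-)/2 = 1.13 × 10^-3 mol
n(H2O2) in the aliquot = 1.13 × 10^-3 mol (1:1 ratio)
[H2O2] = 1.13 × 10^-3 / 0.0100 = 0.113 mol/L

0.113 mol/L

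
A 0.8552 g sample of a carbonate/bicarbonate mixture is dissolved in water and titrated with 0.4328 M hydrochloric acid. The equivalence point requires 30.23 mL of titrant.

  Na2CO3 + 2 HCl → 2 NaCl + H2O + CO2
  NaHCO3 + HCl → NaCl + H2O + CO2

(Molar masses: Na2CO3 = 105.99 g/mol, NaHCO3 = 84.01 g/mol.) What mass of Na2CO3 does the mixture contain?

n(HCl) = 0.03023 × 0.4328 = 0.01308 mol
Let x = n(Na2CO3), y = n(NaHCO3).
Titrant: 2x + 1y = 0.01308;  mass: 105.99x + 84.01y = 0.8552
Solving, x = 3.933 × 10^-3 mol, y = 5.218 × 10^-3 mol
mass of Na2CO3 = 3.933 × 10^-3 × 105.99 = 0.4168 g

0.4168 g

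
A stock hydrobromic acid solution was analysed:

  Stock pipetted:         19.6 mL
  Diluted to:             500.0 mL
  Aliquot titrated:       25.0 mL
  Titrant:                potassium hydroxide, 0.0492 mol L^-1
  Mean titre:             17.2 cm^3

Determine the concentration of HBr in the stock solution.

HBr + KOH → KBr + H2O
n(KOH) = 0.0172 × 0.0492 = 8.46 × 10^-4 mol
n(HBr) in the aliquot = 8.46 × 10^-4 mol (1:1 ratio)
[HBr]_dilute = 8.46 × 10^-4 / 0.0250 = 0.0338 mol/L
Dilution factor = 500.0 / 19.6 = 25.51
[HBr]_stock = 0.0338 × 25.51 = 0.864 mol/L

0.864 mol/L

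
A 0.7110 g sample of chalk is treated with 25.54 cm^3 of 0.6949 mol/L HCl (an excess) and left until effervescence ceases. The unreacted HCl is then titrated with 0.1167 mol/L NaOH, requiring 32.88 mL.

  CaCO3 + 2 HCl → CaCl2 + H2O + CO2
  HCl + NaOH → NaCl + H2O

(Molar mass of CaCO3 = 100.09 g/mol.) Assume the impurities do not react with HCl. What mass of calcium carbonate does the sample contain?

0.6962 g

n(HCl) added = 0.02554 × 0.6949 = 0.01775 mol
n(NaOH) used in back-titration = 0.03288 × 0.1167 = 3.837 × 10^-3 mol
n(HCl) left over = 3.837 × 10^-3 mol (1:1 ratio)
n(HCl) consumed by analyte = 0.01775 − 3.837 × 10^-3 = 0.01391 mol
From the 1:2 ratio, n(CaCO3) = 1/2 × 0.01391 = 6.955 × 10^-3 mol
mass of CaCO3 = 6.955 × 10^-3 × 100.09 = 0.6962 g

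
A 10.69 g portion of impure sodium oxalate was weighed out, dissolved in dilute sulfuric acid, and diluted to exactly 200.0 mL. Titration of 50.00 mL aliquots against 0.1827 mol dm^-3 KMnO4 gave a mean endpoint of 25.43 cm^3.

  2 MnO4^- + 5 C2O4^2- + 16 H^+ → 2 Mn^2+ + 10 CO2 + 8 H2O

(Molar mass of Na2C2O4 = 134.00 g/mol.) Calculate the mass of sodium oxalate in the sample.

n(KMnO4) per titration = 0.02543 × 0.1827 = 4.646 × 10^-3 mol
From the 5:2 ratio, n(Na2C2O4) in each aliquot = 5/2 × 4.646 × 10^-3 = 0.01162 mol
n(Na2C2O4) in the whole flask = 0.01162 × 200.0/50.00 = 0.04646 mol
mass of Na2C2O4 = 0.04646 × 134.00 = 6.226 g

6.226 g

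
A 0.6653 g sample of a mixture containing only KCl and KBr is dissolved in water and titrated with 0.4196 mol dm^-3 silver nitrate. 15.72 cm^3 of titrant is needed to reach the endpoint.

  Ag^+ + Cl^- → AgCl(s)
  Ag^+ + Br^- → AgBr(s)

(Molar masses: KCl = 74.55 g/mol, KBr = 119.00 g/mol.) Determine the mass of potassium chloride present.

n(AgNO3) = 0.01572 × 0.4196 = 6.596 × 10^-3 mol
Let x = n(KCl), y = n(KBr).
Titrant: 1x + 1y = 6.596 × 10^-3;  mass: 74.55x + 119.00y = 0.6653
Solving, x = 2.692 × 10^-3 mol, y = 3.905 × 10^-3 mol
mass of KCl = 2.692 × 10^-3 × 74.55 = 0.2007 g

0.2007 g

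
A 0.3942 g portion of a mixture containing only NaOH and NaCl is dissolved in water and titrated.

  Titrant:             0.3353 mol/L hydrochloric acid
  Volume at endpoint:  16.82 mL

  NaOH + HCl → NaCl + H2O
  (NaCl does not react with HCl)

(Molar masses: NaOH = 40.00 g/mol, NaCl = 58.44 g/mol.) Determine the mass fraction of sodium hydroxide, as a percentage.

57.23 %

n(HCl) = 0.01682 × 0.3353 = 5.640 × 10^-3 mol
Let x = n(NaOH), y = n(NaCl).
Titrant: 1x = 5.640 × 10^-3;  mass: 40.00x + 58.44y = 0.3942
Solving, x = 5.640 × 10^-3 mol, y = 2.885 × 10^-3 mol
mass of NaOH = 5.640 × 10^-3 × 40.00 = 0.2256 g
% NaOH = 0.2256 / 0.3942 × 100 = 57.23 %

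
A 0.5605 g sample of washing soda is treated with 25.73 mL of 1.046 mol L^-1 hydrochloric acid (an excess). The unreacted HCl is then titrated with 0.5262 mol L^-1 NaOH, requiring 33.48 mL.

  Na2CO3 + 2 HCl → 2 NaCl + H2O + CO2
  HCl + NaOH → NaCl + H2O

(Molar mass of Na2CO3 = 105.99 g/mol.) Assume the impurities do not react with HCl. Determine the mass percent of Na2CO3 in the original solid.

87.90 %

n(HCl) added = 0.02573 × 1.046 = 0.02691 mol
n(NaOH) used in back-titration = 0.03348 × 0.5262 = 0.01762 mol
n(HCl) left over = 0.01762 mol (1:1 ratio)
n(HCl) consumed by analyte = 0.02691 − 0.01762 = 9.296 × 10^-3 mol
From the 1:2 ratio, n(Na2CO3) = 1/2 × 9.296 × 10^-3 = 4.648 × 10^-3 mol
mass of Na2CO3 = 4.648 × 10^-3 × 105.99 = 0.4927 g
% Na2CO3 = 0.4927 / 0.5605 × 100 = 87.90 %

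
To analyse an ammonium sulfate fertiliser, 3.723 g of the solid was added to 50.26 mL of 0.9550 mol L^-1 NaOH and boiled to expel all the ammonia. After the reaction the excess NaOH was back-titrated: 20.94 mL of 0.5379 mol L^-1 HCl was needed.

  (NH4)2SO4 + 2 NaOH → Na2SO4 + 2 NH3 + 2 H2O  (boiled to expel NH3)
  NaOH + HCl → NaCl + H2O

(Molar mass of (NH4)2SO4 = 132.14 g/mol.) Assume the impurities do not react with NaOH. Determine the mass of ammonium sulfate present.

n(NaOH) added = 0.05026 × 0.9550 = 0.04800 mol
n(HCl) used in back-titration = 0.02094 × 0.5379 = 0.01126 mol
n(NaOH) left over = 0.01126 mol (1:1 ratio)
n(NaOH) consumed by analyte = 0.04800 − 0.01126 = 0.03673 mol
From the 1:2 ratio, n((NH4)2SO4) = 1/2 × 0.03673 = 0.01837 mol
mass of (NH4)2SO4 = 0.01837 × 132.14 = 2.427 g

2.427 g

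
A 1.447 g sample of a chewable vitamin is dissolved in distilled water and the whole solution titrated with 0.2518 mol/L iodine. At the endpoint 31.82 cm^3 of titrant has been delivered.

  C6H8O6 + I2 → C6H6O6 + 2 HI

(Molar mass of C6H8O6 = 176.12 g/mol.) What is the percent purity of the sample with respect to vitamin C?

97.52 %

n(I2) = 0.03182 L × 0.2518 mol/L = 8.012 × 10^-3 mol
n(C6H8O6) = 8.012 × 10^-3 mol (1:1 ratio)
mass of C6H8O6 = 8.012 × 10^-3 × 176.12 g/mol = 1.411 g
% C6H8O6 = 1.411 / 1.447 × 100 = 97.52 %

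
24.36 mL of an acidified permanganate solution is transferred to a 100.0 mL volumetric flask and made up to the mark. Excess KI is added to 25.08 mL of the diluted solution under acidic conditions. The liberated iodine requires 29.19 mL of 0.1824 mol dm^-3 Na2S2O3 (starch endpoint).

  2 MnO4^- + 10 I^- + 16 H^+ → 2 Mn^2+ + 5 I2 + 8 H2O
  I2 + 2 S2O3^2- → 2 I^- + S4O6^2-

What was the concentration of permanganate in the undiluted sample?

n(S2O3^2-) = 0.02919 × 0.1824 = 5.324 × 10^-3 mol
n(I2) = n(S2O3^2-)/2 = 2.662 × 10^-3 mol
From the 2:5 ratio, n(MnO4^-) in the aliquot = 2/5 × 2.662 × 10^-3 = 1.065 × 10^-3 mol
[MnO4^-]_dilute = 1.065 × 10^-3 / 0.02508 = 0.04246 mol/L
[MnO4^-]_original = 0.04246 × 100.0/24.36 = 0.1743 mol/L

0.1743 mol/L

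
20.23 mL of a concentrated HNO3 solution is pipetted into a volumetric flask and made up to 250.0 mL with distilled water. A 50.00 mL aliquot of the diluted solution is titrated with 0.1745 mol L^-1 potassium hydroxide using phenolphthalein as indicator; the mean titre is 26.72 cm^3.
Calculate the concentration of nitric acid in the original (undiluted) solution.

1.152 mol/L

HNO3 + KOH → KNO3 + H2O
n(KOH) = 0.02672 × 0.1745 = 4.663 × 10^-3 mol
n(HNO3) in the aliquot = 4.663 × 10^-3 mol (1:1 ratio)
[HNO3]_dilute = 4.663 × 10^-3 / 0.05000 = 0.09325 mol/L
Dilution factor = 250.0 / 20.23 = 12.36
[HNO3]_stock = 0.09325 × 12.36 = 1.152 mol/L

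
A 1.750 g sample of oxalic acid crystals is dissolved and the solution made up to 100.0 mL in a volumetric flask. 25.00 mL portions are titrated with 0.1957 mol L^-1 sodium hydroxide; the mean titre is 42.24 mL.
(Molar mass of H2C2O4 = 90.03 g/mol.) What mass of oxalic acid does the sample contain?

H2C2O4 + 2 NaOH → Na2C2O4 + 2 H2O
n(NaOH) per titration = 0.04224 × 0.1957 = 8.266 × 10^-3 mol
From the 1:2 ratio, n(H2C2O4) in each aliquot = 1/2 × 8.266 × 10^-3 = 4.133 × 10^-3 mol
n(H2C2O4) in the whole flask = 4.133 × 10^-3 × 100.0/25.00 = 0.01653 mol
mass of H2C2O4 = 0.01653 × 90.03 = 1.488 g

1.488 g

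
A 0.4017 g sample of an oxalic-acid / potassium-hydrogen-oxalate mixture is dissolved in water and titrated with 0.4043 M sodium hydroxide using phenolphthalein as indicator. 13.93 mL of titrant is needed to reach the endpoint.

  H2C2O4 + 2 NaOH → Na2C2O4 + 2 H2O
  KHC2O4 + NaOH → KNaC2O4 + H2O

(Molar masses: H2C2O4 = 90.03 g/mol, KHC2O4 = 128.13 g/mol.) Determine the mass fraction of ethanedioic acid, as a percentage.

n(NaOH) = 0.01393 × 0.4043 = 5.632 × 10^-3 mol
Let x = n(H2C2O4), y = n(KHC2O4).
Titrant: 2x + 1y = 5.632 × 10^-3;  mass: 90.03x + 128.13y = 0.4017
Solving, x = 1.925 × 10^-3 mol, y = 1.783 × 10^-3 mol
mass of H2C2O4 = 1.925 × 10^-3 × 90.03 = 0.1733 g
% H2C2O4 = 0.1733 / 0.4017 × 100 = 43.13 %

43.13 %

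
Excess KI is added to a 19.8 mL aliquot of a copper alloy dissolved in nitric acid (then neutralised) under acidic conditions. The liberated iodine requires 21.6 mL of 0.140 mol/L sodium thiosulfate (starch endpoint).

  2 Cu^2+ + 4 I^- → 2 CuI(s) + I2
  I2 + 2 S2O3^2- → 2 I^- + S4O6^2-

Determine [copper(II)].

n(S2O3^2-) = 0.0216 × 0.140 = 3.02 × 10^-3 mol
n(I2) = n(S2O3^2-)/2 = 1.51 × 10^-3 mol
From the 2:1 ratio, n(Cu2+) in the aliquot = 2/1 × 1.51 × 10^-3 = 3.02 × 10^-3 mol
[Cu2+] = 3.02 × 10^-3 / 0.0198 = 0.153 mol/L

0.153 mol/L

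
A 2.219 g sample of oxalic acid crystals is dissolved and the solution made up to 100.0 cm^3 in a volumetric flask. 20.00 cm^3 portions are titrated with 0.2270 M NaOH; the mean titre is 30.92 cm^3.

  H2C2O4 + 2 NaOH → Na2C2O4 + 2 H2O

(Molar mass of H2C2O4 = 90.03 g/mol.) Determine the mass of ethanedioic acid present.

n(NaOH) per titration = 0.03092 × 0.2270 = 7.019 × 10^-3 mol
From the 1:2 ratio, n(H2C2O4) in each aliquot = 1/2 × 7.019 × 10^-3 = 3.509 × 10^-3 mol
n(H2C2O4) in the whole flask = 3.509 × 10^-3 × 100.0/20.00 = 0.01755 mol
mass of H2C2O4 = 0.01755 × 90.03 = 1.580 g

1.580 g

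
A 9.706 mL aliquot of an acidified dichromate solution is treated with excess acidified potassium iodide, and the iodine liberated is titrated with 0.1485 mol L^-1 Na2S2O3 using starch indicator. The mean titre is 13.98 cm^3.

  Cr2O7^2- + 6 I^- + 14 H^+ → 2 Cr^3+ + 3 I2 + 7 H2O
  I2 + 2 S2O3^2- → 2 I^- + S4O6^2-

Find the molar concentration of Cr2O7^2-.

n(S2O3^2-) = 0.01398 × 0.1485 = 2.076 × 10^-3 mol
n(I2) = n(S2O3^2-)/2 = 1.038 × 10^-3 mol
From the 1:3 ratio, n(Cr2O7^2-) in the aliquot = 1/3 × 1.038 × 10^-3 = 3.460 × 10^-4 mol
[Cr2O7^2-] = 3.460 × 10^-4 / 0.009706 = 0.03565 mol/L

0.03565 mol/L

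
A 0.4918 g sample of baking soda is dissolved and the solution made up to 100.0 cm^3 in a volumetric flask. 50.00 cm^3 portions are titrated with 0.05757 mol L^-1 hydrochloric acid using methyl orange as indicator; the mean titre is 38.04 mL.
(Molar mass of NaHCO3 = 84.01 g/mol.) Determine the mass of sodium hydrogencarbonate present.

NaHCO3 + HCl → NaCl + H2O + CO2
n(HCl) per titration = 0.03804 × 0.05757 = 2.190 × 10^-3 mol
n(NaHCO3) in each aliquot = 2.190 × 10^-3 mol (1:1 ratio)
n(NaHCO3) in the whole flask = 2.190 × 10^-3 × 100.0/50.00 = 4.380 × 10^-3 mol
mass of NaHCO3 = 4.380 × 10^-3 × 84.01 = 0.3680 g

0.3680 g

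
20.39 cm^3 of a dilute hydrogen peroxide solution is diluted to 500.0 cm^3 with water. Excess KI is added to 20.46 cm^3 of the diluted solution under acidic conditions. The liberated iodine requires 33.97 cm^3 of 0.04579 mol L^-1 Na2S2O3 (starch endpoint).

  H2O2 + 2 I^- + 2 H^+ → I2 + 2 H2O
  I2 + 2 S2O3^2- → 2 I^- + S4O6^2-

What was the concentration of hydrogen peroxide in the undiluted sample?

n(S2O3^2-) = 0.03397 × 0.04579 = 1.555 × 10^-3 mol
n(I2) = n(S2O3^2-)/2 = 7.777 × 10^-4 mol
n(H2O2) in the aliquot = 7.777 × 10^-4 mol (1:1 ratio)
[H2O2]_dilute = 7.777 × 10^-4 / 0.02046 = 0.03801 mol/L
[H2O2]_original = 0.03801 × 500.0/20.39 = 0.9321 mol/L

0.9321 mol/L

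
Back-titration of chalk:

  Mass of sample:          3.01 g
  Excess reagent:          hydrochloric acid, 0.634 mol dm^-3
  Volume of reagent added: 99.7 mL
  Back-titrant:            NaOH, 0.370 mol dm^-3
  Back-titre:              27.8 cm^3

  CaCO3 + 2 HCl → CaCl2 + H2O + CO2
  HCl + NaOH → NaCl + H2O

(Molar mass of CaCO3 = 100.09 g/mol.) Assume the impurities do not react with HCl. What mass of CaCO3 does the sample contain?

2.65 g

n(HCl) added = 0.0997 × 0.634 = 0.0632 mol
n(NaOH) used in back-titration = 0.0278 × 0.370 = 0.0103 mol
n(HCl) left over = 0.0103 mol (1:1 ratio)
n(HCl) consumed by analyte = 0.0632 − 0.0103 = 0.0529 mol
From the 1:2 ratio, n(CaCO3) = 1/2 × 0.0529 = 0.0265 mol
mass of CaCO3 = 0.0265 × 100.09 = 2.65 g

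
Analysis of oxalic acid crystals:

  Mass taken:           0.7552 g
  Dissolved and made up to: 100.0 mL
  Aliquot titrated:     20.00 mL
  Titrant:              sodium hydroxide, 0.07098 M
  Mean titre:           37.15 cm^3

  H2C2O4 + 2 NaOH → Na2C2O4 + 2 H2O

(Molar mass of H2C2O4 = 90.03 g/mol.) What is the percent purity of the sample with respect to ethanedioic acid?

78.59 %

n(NaOH) per titration = 0.03715 × 0.07098 = 2.637 × 10^-3 mol
From the 1:2 ratio, n(H2C2O4) in each aliquot = 1/2 × 2.637 × 10^-3 = 1.318 × 10^-3 mol
n(H2C2O4) in the whole flask = 1.318 × 10^-3 × 100.0/20.00 = 6.592 × 10^-3 mol
mass of H2C2O4 = 6.592 × 10^-3 × 90.03 = 0.5935 g
% H2C2O4 = 0.5935 / 0.7552 × 100 = 78.59 %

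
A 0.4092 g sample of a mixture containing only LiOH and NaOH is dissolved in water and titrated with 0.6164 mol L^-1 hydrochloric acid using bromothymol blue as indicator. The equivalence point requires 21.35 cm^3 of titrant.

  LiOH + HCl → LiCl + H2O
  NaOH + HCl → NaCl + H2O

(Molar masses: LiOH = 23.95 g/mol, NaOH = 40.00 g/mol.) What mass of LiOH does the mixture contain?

0.1749 g

n(HCl) = 0.02135 × 0.6164 = 0.01316 mol
Let x = n(LiOH), y = n(NaOH).
Titrant: 1x + 1y = 0.01316;  mass: 23.95x + 40.00y = 0.4092
Solving, x = 7.303 × 10^-3 mol, y = 5.858 × 10^-3 mol
mass of LiOH = 7.303 × 10^-3 × 23.95 = 0.1749 g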